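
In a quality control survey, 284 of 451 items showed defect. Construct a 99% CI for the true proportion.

p̂ = 0.63. CI = p̂ ± z*√(p̂(1-p̂)/n) = (0.571, 0.688)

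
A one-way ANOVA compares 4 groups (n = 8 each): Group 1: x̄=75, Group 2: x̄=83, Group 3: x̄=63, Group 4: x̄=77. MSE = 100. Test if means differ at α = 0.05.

Grand mean = 74.5. SS_between = 1688.0, MS_between = 562.67. F = 5.627, F_crit ≈ 2.947. Reject H₀.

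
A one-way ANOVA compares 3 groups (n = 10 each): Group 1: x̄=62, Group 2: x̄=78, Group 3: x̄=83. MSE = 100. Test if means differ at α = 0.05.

Grand mean = 74.33. SS_between = 2406.67, MS_between = 1203.33. F = 12.033, F_crit ≈ 3.354. Reject H₀.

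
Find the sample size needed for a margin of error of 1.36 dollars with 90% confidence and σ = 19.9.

n = (z*σ/E)² = (1.645×19.9/1.36)² = 579.4 → n = 580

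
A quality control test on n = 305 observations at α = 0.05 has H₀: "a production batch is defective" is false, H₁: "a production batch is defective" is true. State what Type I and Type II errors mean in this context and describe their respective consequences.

Type I (false positive): concluding that a production batch is defective when it is not — scrapping a good batch — wasted material and cost for no reason. Type II (false negative): failing to conclude that a production batch is defective when it is — shipping a defective batch — faulty products reach customers. Which is costlier depends on domain priorities and is a judgement call rather than a statistical fact.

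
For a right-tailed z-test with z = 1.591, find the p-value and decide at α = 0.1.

p = P(Z > 1.591) = 1 - Φ(1.591) ≈ 0.0558. Since p < 0.1, reject H₀ (significant) at α = 0.1.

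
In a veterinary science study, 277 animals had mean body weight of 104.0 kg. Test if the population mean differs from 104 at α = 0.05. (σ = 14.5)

z = (x̄ - μ₀)/(σ/√n) = (104.0 - 104)/(14.5/√277) = 0.0. Critical value: ±1.96. Since |0.0| ≤ 1.96, Fail to reject H₀.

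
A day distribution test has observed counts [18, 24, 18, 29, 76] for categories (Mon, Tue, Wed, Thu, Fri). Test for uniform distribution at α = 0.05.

Expected = 33 each. χ² = Σ(O-E)²/E = 72.606. df = 4, critical value = 9.488. Reject H₀.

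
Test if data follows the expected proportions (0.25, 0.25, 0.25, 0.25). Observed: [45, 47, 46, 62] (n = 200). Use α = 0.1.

Expected: [50.0, 50.0, 50.0, 50.0]. χ² = 3.88. df = 3, critical = 6.251. Fail to reject H₀.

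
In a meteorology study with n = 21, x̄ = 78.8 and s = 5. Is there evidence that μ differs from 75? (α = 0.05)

t = (x̄ - μ₀)/(s/√n) = (78.8 - 75)/(5/√21) = 3.483. df = 20, critical t = ±2.086. Reject H₀.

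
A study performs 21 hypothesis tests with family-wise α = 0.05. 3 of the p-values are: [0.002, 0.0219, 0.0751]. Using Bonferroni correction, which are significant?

Bonferroni α = 0.05/21 = 0.00238. Significant p-values: [0.002]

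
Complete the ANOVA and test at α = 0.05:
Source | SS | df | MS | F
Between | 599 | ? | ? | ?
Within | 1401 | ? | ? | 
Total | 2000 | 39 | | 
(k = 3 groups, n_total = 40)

df_between = 2, df_within = 37. MS_between = 299.5, MS_within = 37.86. F = 7.91, F_crit ≈ 3.252. Reject H₀.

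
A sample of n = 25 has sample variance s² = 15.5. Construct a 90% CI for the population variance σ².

df = 24. χ²_{0.05} = 36.415, χ²_{0.95} = 13.848. CI for σ² = ((n-1)s²/χ²_{α/2}, (n-1)s²/χ²_{1-α/2}) = (24·15.5/36.415, 24·15.5/13.848) = (10.22, 26.86)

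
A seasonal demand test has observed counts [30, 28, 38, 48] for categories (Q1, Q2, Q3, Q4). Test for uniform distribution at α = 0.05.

Expected = 36 each. χ² = Σ(O-E)²/E = 6.889. df = 3, critical value = 7.815. Fail to reject H₀.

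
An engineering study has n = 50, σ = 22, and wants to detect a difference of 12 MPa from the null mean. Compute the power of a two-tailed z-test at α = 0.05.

SE = σ/√n = 22/√50 = 3.111. Non-centrality λ = d/SE = 12/3.111 = 3.857. Power ≈ Φ(λ - z_{α/2}) = Φ(3.857 - 1.96) = Φ(1.897) = 0.971.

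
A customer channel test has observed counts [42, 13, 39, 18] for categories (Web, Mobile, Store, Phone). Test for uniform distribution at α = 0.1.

Expected = 28 each. χ² = Σ(O-E)²/E = 22.929. df = 3, critical value = 6.251. Reject H₀.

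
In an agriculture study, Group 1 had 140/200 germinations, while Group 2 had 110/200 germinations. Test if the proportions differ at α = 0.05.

p̂₁ = 0.7, p̂₂ = 0.55, pooled p̂ = 0.625. z = 3.098. Critical: ±1.96. Reject H₀.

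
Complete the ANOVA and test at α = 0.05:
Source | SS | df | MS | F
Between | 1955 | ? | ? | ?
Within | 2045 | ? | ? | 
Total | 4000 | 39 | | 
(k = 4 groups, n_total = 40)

df_between = 3, df_within = 36. MS_between = 651.67, MS_within = 56.81. F = 11.472, F_crit ≈ 2.866. Reject H₀.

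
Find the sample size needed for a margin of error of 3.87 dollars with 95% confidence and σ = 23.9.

n = (z*σ/E)² = (1.96×23.9/3.87)² = 146.5 → n = 147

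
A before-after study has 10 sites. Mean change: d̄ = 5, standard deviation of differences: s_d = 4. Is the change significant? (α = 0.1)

t = d̄/(s_d/√n) = 5/(4/√10) = 3.953. df = 9, critical t = ±1.833. Reject H₀.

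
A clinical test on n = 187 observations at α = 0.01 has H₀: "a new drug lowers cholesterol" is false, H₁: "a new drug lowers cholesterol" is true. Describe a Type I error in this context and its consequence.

Type I error: rejecting H₀ when it is true — concluding that a new drug lowers cholesterol when in fact it is not. Consequence: approving an ineffective drug — patients take a useless medication and may skip effective alternatives.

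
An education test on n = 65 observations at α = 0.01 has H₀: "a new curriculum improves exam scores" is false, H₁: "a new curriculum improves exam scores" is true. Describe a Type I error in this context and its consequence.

Type I error: rejecting H₀ when it is true — concluding that a new curriculum improves exam scores when in fact it is not. Consequence: adopting a curriculum that gives no real benefit — disruption for nothing.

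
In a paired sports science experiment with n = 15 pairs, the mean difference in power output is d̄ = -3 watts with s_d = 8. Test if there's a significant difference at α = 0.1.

t = d̄/(s_d/√n) = -3/(8/√15) = -1.452. df = 14, critical t = ±1.761. Fail to reject H₀.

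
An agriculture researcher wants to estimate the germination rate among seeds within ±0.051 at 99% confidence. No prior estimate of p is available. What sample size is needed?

Conservative approach: use p = 0.5 (maximizes p(1-p) = 0.25). n = z²(0.25)/E² = 2.576²×0.25/0.051² = 637.8 → n = 638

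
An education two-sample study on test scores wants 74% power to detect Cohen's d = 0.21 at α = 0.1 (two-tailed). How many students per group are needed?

z_{α/2} = 1.645, z_β = Φ⁻¹(0.74) = 0.643. For small effect (d = 0.21): n per group = 2(z_{α/2} + z_β)²/d² = 2(1.645 + 0.643)²/0.21² = 237.4 → 238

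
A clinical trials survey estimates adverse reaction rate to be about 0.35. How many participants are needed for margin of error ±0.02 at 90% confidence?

n = z²p(1-p)/E² = 1.645²×0.35×0.65/0.02² = 1539.1 → n = 1540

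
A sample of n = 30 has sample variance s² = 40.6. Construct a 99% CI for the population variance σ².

df = 29. χ²_{0.005} = 52.336, χ²_{0.995} = 13.121. CI for σ² = ((n-1)s²/χ²_{α/2}, (n-1)s²/χ²_{1-α/2}) = (29·40.6/52.336, 29·40.6/13.121) = (22.5, 89.73)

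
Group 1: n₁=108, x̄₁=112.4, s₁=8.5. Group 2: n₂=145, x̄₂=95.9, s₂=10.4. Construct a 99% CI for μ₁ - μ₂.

Difference = 16.5. SE = √(8.5²/108 + 10.4²/145) = 1.19. CI = (13.44, 19.56)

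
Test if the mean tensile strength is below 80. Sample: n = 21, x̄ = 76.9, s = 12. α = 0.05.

t = (76.9 - 80)/(12/√21) = -1.184, df = 20. Critical t = -1.725. Fail to reject H₀.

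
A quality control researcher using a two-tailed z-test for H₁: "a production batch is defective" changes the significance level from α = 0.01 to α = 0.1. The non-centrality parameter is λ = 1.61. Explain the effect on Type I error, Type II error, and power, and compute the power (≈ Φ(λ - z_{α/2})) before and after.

Increasing α from 0.01 to 0.1:
• Type I error rate increases (α is the Type I rate by definition).
• Critical value moves from z_{α/2} = 2.576 to 1.645, so power = Φ(λ - z_{α/2}) goes from Φ(1.61 - 2.576) = 0.167 to Φ(1.61 - 1.645) = 0.486.
• Type II error rate β = 1 - power therefore decreases (0.833 → 0.514).
Appropriate when false negatives are costly — here, shipping a defective batch — faulty products reach customers.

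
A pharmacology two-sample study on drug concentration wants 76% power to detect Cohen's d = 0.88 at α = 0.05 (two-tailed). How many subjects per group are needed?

z_{α/2} = 1.96, z_β = Φ⁻¹(0.76) = 0.706. For large effect (d = 0.88): n per group = 2(z_{α/2} + z_β)²/d² = 2(1.96 + 0.706)²/0.88² = 18.4 → 19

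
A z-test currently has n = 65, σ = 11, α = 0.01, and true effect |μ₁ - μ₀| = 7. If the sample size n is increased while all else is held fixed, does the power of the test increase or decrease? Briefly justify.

Power increases: a larger n shrinks the standard error σ/√n, moving the sampling distribution under H₁ further from the critical value.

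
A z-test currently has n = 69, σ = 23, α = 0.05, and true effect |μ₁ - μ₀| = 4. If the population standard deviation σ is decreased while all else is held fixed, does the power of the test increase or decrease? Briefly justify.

Power increases: a smaller σ shrinks the standard error σ/√n, moving the sampling distribution under H₁ further from the critical value.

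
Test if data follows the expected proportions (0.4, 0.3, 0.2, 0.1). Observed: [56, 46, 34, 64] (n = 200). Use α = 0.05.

Expected: [80.0, 60.0, 40.0, 20.0]. χ² = 108.167. df = 3, critical = 7.815. Reject H₀.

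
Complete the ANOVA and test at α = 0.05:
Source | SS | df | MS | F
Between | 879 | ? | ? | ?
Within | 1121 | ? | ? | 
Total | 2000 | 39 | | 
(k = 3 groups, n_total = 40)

df_between = 2, df_within = 37. MS_between = 439.5, MS_within = 30.3. F = 14.506, F_crit ≈ 3.252. Reject H₀.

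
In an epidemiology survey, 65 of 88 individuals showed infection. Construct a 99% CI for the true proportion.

p̂ = 0.739. CI = p̂ ± z*√(p̂(1-p̂)/n) = (0.618, 0.859)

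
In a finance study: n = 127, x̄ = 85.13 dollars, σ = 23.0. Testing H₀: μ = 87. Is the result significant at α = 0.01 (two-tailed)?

z = (85.13 - 87)/(23.0/√127) = -0.916. Since |z| ≤ 2.576, not significant at α = 0.01.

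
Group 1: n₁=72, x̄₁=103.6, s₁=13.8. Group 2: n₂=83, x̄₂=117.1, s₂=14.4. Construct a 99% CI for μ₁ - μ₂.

Difference = -13.5. SE = √(13.8²/72 + 14.4²/83) = 2.268. CI = (-19.34, -7.66)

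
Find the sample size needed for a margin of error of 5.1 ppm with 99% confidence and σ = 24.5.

n = (z*σ/E)² = (2.576×24.5/5.1)² = 153.1 → n = 154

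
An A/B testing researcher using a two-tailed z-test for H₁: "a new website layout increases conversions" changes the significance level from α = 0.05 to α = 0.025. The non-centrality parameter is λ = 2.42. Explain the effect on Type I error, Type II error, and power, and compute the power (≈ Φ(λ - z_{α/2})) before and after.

Decreasing α from 0.05 to 0.025:
• Type I error rate decreases (α is the Type I rate by definition).
• Critical value moves from z_{α/2} = 1.96 to 2.241, so power = Φ(λ - z_{α/2}) goes from Φ(2.42 - 1.96) = 0.677 to Φ(2.42 - 2.241) = 0.571.
• Type II error rate β = 1 - power therefore increases (0.323 → 0.429).
Appropriate when false positives are costly — here, rolling out a layout that doesn't actually help — wasted engineering effort.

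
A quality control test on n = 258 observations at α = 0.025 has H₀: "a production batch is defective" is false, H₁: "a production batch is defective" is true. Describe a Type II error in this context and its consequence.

Type II error: failing to reject H₀ when it is false — concluding that a production batch is defective is not supported when in fact it is. Consequence: shipping a defective batch — faulty products reach customers.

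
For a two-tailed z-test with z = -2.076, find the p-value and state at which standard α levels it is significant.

p = 2·P(Z > |-2.076|) = 2·(1 - Φ(2.076)) ≈ 0.0379. Significant at α = 0.1; Significant at α = 0.05.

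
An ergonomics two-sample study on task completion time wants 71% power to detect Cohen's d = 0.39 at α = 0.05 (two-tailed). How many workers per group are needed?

z_{α/2} = 1.96, z_β = Φ⁻¹(0.71) = 0.553. For small effect (d = 0.39): n per group = 2(z_{α/2} + z_β)²/d² = 2(1.96 + 0.553)²/0.39² = 83.04 → 84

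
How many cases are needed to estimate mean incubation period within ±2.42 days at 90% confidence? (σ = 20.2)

n = (z*σ/E)² = (1.645×20.2/2.42)² = 188.5 → n = 189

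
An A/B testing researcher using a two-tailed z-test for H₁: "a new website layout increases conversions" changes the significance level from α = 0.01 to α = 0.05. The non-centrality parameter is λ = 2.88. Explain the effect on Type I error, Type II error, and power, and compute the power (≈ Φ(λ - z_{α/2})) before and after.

Increasing α from 0.01 to 0.05:
• Type I error rate increases (α is the Type I rate by definition).
• Critical value moves from z_{α/2} = 2.576 to 1.96, so power = Φ(λ - z_{α/2}) goes from Φ(2.88 - 2.576) = 0.619 to Φ(2.88 - 1.96) = 0.821.
• Type II error rate β = 1 - power therefore decreases (0.381 → 0.179).
Appropriate when false negatives are costly — here, discarding a layout that would have improved conversions — lost revenue.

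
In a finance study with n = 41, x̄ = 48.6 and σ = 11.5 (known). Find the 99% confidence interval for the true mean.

CI = x̄ ± z*(σ/√n) = 48.6 ± 2.576(11.5/√41) = 48.6 ± 4.63 = (43.97, 53.23)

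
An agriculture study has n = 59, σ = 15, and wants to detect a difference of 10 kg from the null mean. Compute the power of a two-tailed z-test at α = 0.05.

SE = σ/√n = 15/√59 = 1.953. Non-centrality λ = d/SE = 10/1.953 = 5.121. Power ≈ Φ(λ - z_{α/2}) = Φ(5.121 - 1.96) = Φ(3.161) = 0.999.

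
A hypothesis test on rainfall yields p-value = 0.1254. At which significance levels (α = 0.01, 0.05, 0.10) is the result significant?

p = 0.1254. Not significant at any of the given levels.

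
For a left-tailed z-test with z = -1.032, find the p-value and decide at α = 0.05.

p = P(Z < -1.032) = Φ(-1.032) ≈ 0.151. Since p ≥ 0.05, fail to reject H₀ (not significant) at α = 0.05.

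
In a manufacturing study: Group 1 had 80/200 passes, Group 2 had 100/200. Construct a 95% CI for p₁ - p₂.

p̂₁ = 0.4, p̂₂ = 0.5. Difference = -0.1. CI = (-0.197, -0.003)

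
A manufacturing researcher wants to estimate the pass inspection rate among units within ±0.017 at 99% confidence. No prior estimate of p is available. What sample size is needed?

Conservative approach: use p = 0.5 (maximizes p(1-p) = 0.25). n = z²(0.25)/E² = 2.576²×0.25/0.017² = 5740.3 → n = 5741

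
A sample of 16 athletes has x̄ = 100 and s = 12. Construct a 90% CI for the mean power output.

CI = x̄ ± t*(s/√n) = 100 ± 1.753(12/√16) = (94.74, 105.26)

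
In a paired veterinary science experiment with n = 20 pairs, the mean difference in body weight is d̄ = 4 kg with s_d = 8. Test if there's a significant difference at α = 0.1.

t = d̄/(s_d/√n) = 4/(8/√20) = 2.236. df = 19, critical t = ±1.729. Reject H₀.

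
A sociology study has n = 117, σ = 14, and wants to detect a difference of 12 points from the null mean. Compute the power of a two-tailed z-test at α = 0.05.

SE = σ/√n = 14/√117 = 1.294. Non-centrality λ = d/SE = 12/1.294 = 9.271. Power ≈ Φ(λ - z_{α/2}) = Φ(9.271 - 1.96) = Φ(7.311) = 1.0.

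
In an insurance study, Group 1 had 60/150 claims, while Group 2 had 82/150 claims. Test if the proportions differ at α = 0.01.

p̂₁ = 0.4, p̂₂ = 0.547, pooled p̂ = 0.473. z = -2.544. Critical: ±2.576. Fail to reject H₀.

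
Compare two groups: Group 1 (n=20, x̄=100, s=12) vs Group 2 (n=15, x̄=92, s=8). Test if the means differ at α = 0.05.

Pooled sp = 10.49. t = 2.233, df = 33. Critical t = ±2.035. Reject H₀.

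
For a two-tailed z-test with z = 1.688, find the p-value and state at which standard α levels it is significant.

p = 2·P(Z > |1.688|) = 2·(1 - Φ(1.688)) ≈ 0.0914. Significant at α = 0.1.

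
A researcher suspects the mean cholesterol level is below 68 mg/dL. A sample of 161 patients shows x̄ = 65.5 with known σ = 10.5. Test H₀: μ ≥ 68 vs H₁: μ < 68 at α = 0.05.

z = -3.021. Critical value: -1.645. Reject H₀.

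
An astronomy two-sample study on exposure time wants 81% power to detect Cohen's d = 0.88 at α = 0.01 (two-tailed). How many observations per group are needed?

z_{α/2} = 2.576, z_β = Φ⁻¹(0.81) = 0.878. For large effect (d = 0.88): n per group = 2(z_{α/2} + z_β)²/d² = 2(2.576 + 0.878)²/0.88² = 30.8 → 31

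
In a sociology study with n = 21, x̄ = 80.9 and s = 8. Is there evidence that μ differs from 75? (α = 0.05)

t = (x̄ - μ₀)/(s/√n) = (80.9 - 75)/(8/√21) = 3.38. df = 20, critical t = ±2.086. Reject H₀.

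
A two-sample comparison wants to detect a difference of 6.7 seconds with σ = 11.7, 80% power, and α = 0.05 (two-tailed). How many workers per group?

n per group = 2(z_α/2 + z_β)²σ²/d² = 2×(1.96 + 0.84)²×11.7²/6.7² = 47.8 → n = 48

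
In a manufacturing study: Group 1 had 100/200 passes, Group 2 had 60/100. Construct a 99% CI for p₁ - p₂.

p̂₁ = 0.5, p̂₂ = 0.6. Difference = -0.1. CI = (-0.256, 0.056)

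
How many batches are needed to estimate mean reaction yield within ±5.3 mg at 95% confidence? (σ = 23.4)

n = (z*σ/E)² = (1.96×23.4/5.3)² = 74.9 → n = 75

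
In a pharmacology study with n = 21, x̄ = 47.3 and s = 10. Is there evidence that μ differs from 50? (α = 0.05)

t = (x̄ - μ₀)/(s/√n) = (47.3 - 50)/(10/√21) = -1.237. df = 20, critical t = ±2.086. Fail to reject H₀.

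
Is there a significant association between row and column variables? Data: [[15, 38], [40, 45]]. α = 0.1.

χ² = 4.791. df = 1, critical = 2.706. Reject H₀. Variables are dependent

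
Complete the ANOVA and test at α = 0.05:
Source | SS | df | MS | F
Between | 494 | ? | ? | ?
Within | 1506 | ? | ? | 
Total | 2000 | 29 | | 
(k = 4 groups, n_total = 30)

df_between = 3, df_within = 26. MS_between = 164.67, MS_within = 57.92. F = 2.843, F_crit ≈ 2.975. Fail to reject H₀.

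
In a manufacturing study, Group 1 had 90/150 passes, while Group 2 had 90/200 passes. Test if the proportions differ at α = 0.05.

p̂₁ = 0.6, p̂₂ = 0.45, pooled p̂ = 0.514. z = 2.779. Critical: ±1.96. Reject H₀.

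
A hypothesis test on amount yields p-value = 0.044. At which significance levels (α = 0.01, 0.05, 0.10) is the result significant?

p = 0.044. Significant at: α = 0.05, 0.1.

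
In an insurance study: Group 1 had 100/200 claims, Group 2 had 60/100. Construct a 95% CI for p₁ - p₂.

p̂₁ = 0.5, p̂₂ = 0.6. Difference = -0.1. CI = (-0.218, 0.018)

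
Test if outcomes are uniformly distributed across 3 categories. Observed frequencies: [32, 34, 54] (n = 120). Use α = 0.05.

Expected = 40 each. χ² = Σ(O-E)²/E = 7.4. df = 2, critical value = 5.991. Reject H₀.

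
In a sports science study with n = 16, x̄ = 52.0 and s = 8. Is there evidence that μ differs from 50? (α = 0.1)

t = (x̄ - μ₀)/(s/√n) = (52.0 - 50)/(8/√16) = 1.0. df = 15, critical t = ±1.753. Fail to reject H₀.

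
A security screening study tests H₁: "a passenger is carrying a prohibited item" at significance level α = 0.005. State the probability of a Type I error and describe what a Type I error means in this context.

P(Type I error) = α = 0.005. A Type I error is rejecting H₀ when H₀ is actually true (false positive) — here, concluding that a passenger is carrying a prohibited item when in fact this is not the case. Consequence: detaining an innocent passenger — delay and inconvenience.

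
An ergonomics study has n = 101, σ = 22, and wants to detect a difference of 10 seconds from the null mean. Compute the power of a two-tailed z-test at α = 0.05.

SE = σ/√n = 22/√101 = 2.189. Non-centrality λ = d/SE = 10/2.189 = 4.568. Power ≈ Φ(λ - z_{α/2}) = Φ(4.568 - 1.96) = Φ(2.608) = 0.995.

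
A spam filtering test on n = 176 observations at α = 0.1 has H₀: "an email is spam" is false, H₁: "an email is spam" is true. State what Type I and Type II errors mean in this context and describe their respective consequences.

Type I (false positive): concluding that an email is spam when it is not — a legitimate email is sent to the spam folder and the user misses it. Type II (false negative): failing to conclude that an email is spam when it is — a spam email lands in the inbox. Which is costlier depends on domain priorities and is a judgement call rather than a statistical fact.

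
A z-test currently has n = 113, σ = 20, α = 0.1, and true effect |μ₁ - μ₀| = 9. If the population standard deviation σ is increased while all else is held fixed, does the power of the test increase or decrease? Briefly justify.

Power decreases: a larger σ inflates the standard error σ/√n, pulling the sampling distribution under H₁ back toward the critical value.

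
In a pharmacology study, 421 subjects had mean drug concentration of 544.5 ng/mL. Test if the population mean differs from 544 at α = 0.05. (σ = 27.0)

z = (x̄ - μ₀)/(σ/√n) = (544.5 - 544)/(27.0/√421) = 0.38. Critical value: ±1.96. Since |0.38| ≤ 1.96, Fail to reject H₀.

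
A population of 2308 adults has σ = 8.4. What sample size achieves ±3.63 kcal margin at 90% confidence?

Without FPC: n₀ = (1.645×8.4/3.63)² = 14.49. With FPC: n = n₀N/(n₀+N-1) = 14.4 → n = 15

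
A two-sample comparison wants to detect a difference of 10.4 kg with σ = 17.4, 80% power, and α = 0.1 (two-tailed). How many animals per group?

n per group = 2(z_α/2 + z_β)²σ²/d² = 2×(1.645 + 0.84)²×17.4²/10.4² = 34.6 → n = 35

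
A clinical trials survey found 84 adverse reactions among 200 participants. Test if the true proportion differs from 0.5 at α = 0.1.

p̂ = 0.42, p₀ = 0.5. z = (p̂ - p₀)/√(p₀(1-p₀)/n) = -2.263. Critical: ±1.645. Reject H₀.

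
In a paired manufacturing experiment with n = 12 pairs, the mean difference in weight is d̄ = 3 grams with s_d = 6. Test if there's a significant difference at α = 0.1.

t = d̄/(s_d/√n) = 3/(6/√12) = 1.732. df = 11, critical t = ±1.796. Fail to reject H₀.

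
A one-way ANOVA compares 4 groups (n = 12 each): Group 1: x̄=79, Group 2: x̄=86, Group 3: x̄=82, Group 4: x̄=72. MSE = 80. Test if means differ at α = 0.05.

Grand mean = 79.75. SS_between = 1257.0, MS_between = 419.0. F = 5.237, F_crit ≈ 2.816. Reject H₀.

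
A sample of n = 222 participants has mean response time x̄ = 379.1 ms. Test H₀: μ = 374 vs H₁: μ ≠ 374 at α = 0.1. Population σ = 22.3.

z = (x̄ - μ₀)/(σ/√n) = (379.1 - 374)/(22.3/√222) = 3.408. Critical value: ±1.645. Since |3.408| > 1.645, Reject H₀.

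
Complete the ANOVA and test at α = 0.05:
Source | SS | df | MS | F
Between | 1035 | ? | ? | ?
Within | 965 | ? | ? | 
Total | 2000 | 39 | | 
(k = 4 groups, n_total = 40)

df_between = 3, df_within = 36. MS_between = 345.0, MS_within = 26.81. F = 12.87, F_crit ≈ 2.866. Reject H₀.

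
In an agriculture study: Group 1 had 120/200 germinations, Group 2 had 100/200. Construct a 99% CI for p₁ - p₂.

p̂₁ = 0.6, p̂₂ = 0.5. Difference = 0.1. CI = (-0.028, 0.228)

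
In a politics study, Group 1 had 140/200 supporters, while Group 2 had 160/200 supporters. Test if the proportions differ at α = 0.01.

p̂₁ = 0.7, p̂₂ = 0.8, pooled p̂ = 0.75. z = -2.309. Critical: ±2.576. Fail to reject H₀.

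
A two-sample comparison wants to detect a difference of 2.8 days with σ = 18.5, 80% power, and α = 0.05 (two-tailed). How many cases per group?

n per group = 2(z_α/2 + z_β)²σ²/d² = 2×(1.96 + 0.84)²×18.5²/2.8² = 684.5 → n = 685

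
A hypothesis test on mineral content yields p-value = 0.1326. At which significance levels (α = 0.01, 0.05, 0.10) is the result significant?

p = 0.1326. Not significant at any of the given levels.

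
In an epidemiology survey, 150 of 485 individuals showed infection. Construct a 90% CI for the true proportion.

p̂ = 0.309. CI = p̂ ± z*√(p̂(1-p̂)/n) = (0.275, 0.344)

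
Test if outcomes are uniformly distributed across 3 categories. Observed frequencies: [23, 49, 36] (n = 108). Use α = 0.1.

Expected = 36 each. χ² = Σ(O-E)²/E = 9.389. df = 2, critical value = 4.605. Reject H₀.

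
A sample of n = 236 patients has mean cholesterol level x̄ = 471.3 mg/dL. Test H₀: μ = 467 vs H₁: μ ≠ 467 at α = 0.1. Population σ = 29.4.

z = (x̄ - μ₀)/(σ/√n) = (471.3 - 467)/(29.4/√236) = 2.247. Critical value: ±1.645. Since |2.247| > 1.645, Reject H₀.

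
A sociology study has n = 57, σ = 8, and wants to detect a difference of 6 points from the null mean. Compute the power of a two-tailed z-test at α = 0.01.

SE = σ/√n = 8/√57 = 1.06. Non-centrality λ = d/SE = 6/1.06 = 5.662. Power ≈ Φ(λ - z_{α/2}) = Φ(5.662 - 2.576) = Φ(3.086) = 0.999.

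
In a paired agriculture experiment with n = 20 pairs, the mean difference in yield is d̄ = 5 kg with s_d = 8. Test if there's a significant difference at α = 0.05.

t = d̄/(s_d/√n) = 5/(8/√20) = 2.795. df = 19, critical t = ±2.093. Reject H₀.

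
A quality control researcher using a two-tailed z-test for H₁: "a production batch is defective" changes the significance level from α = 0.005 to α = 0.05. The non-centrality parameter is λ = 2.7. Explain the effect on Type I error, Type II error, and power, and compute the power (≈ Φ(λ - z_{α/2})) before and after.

Increasing α from 0.005 to 0.05:
• Type I error rate increases (α is the Type I rate by definition).
• Critical value moves from z_{α/2} = 2.807 to 1.96, so power = Φ(λ - z_{α/2}) goes from Φ(2.7 - 2.807) = 0.457 to Φ(2.7 - 1.96) = 0.77.
• Type II error rate β = 1 - power therefore decreases (0.543 → 0.23).
Appropriate when false negatives are costly — here, shipping a defective batch — faulty products reach customers.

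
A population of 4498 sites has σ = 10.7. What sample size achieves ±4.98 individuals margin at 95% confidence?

Without FPC: n₀ = (1.96×10.7/4.98)² = 17.735. With FPC: n = n₀N/(n₀+N-1) = 17.7 → n = 18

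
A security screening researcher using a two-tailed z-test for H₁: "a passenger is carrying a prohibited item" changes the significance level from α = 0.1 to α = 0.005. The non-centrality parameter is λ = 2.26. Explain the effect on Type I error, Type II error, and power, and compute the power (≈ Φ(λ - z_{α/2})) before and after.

Decreasing α from 0.1 to 0.005:
• Type I error rate decreases (α is the Type I rate by definition).
• Critical value moves from z_{α/2} = 1.645 to 2.807, so power = Φ(λ - z_{α/2}) goes from Φ(2.26 - 1.645) = 0.731 to Φ(2.26 - 2.807) = 0.292.
• Type II error rate β = 1 - power therefore increases (0.269 → 0.708).
Appropriate when false positives are costly — here, detaining an innocent passenger — delay and inconvenience.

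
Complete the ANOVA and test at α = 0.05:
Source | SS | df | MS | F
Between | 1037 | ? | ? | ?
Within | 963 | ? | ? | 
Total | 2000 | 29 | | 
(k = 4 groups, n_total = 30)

df_between = 3, df_within = 26. MS_between = 345.67, MS_within = 37.04. F = 9.333, F_crit ≈ 2.975. Reject H₀.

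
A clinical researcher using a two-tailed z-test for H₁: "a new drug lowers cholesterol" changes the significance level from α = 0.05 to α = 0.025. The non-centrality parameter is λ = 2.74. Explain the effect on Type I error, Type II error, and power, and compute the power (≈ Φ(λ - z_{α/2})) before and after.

Decreasing α from 0.05 to 0.025:
• Type I error rate decreases (α is the Type I rate by definition).
• Critical value moves from z_{α/2} = 1.96 to 2.241, so power = Φ(λ - z_{α/2}) goes from Φ(2.74 - 1.96) = 0.782 to Φ(2.74 - 2.241) = 0.691.
• Type II error rate β = 1 - power therefore increases (0.218 → 0.309).
Appropriate when false positives are costly — here, approving an ineffective drug — patients take a useless medication and may skip effective alternatives.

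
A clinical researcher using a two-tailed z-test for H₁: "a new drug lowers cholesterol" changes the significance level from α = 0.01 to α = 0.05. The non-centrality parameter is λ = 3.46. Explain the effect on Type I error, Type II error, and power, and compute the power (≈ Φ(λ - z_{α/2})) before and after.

Increasing α from 0.01 to 0.05:
• Type I error rate increases (α is the Type I rate by definition).
• Critical value moves from z_{α/2} = 2.576 to 1.96, so power = Φ(λ - z_{α/2}) goes from Φ(3.46 - 2.576) = 0.812 to Φ(3.46 - 1.96) = 0.933.
• Type II error rate β = 1 - power therefore decreases (0.188 → 0.067).
Appropriate when false negatives are costly — here, shelving an effective drug — patients miss out on a treatment that would have helped.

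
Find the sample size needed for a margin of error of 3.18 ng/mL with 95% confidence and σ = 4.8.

n = (z*σ/E)² = (1.96×4.8/3.18)² = 8.8 → n = 9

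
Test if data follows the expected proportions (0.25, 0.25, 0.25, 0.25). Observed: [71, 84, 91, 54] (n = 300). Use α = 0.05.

Expected: [75.0, 75.0, 75.0, 75.0]. χ² = 10.587. df = 3, critical = 7.815. Reject H₀.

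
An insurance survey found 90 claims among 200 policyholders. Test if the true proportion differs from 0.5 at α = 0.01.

p̂ = 0.45, p₀ = 0.5. z = (p̂ - p₀)/√(p₀(1-p₀)/n) = -1.414. Critical: ±2.576. Fail to reject H₀.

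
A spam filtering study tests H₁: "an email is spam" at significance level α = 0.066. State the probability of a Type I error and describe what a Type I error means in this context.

P(Type I error) = α = 0.066. A Type I error is rejecting H₀ when H₀ is actually true (false positive) — here, concluding that an email is spam when in fact this is not the case. Consequence: a legitimate email is sent to the spam folder and the user misses it.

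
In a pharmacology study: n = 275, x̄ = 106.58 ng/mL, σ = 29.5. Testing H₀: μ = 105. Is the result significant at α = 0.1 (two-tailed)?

z = (106.58 - 105)/(29.5/√275) = 0.888. Since |z| ≤ 1.645, not significant at α = 0.1.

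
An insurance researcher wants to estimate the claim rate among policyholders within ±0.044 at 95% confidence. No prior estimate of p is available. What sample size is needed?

Conservative approach: use p = 0.5 (maximizes p(1-p) = 0.25). n = z²(0.25)/E² = 1.96²×0.25/0.044² = 496.1 → n = 497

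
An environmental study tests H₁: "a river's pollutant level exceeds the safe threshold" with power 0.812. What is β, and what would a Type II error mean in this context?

β = 1 - power = 1 - 0.812 = 0.188. A Type II error is failing to reject H₀ when H₀ is false (false negative) — here, failing to conclude that a river's pollutant level exceeds the safe threshold when in fact it is true. Consequence: allowing unsafe pollution to continue.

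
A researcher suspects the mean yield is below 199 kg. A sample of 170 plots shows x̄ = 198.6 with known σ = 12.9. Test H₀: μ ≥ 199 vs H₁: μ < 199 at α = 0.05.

z = -0.404. Critical value: -1.645. Fail to reject H₀.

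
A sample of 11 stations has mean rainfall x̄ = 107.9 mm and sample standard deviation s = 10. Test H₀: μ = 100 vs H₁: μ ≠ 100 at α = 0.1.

t = (x̄ - μ₀)/(s/√n) = (107.9 - 100)/(10/√11) = 2.62. df = 10, critical t = ±1.812. Reject H₀.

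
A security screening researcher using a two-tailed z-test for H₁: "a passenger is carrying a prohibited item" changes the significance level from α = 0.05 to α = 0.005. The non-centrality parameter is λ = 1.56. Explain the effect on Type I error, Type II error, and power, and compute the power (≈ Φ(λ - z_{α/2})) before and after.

Decreasing α from 0.05 to 0.005:
• Type I error rate decreases (α is the Type I rate by definition).
• Critical value moves from z_{α/2} = 1.96 to 2.807, so power = Φ(λ - z_{α/2}) goes from Φ(1.56 - 1.96) = 0.345 to Φ(1.56 - 2.807) = 0.106.
• Type II error rate β = 1 - power therefore increases (0.655 → 0.894).
Appropriate when false positives are costly — here, detaining an innocent passenger — delay and inconvenience.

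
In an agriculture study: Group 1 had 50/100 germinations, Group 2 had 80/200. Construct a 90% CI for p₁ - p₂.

p̂₁ = 0.5, p̂₂ = 0.4. Difference = 0.1. CI = (-0.0, 0.2)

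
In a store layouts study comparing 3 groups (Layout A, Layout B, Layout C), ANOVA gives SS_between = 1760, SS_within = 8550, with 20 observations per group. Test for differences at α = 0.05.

df_between = 2, df_within = 57. F = MS_between/MS_within = 880.0/150.0 = 5.867. F_crit ≈ 3.159. Reject H₀. At least one mean differs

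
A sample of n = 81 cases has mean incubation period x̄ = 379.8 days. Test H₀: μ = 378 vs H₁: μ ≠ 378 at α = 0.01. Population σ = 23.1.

z = (x̄ - μ₀)/(σ/√n) = (379.8 - 378)/(23.1/√81) = 0.701. Critical value: ±2.576. Since |0.701| ≤ 2.576, Fail to reject H₀.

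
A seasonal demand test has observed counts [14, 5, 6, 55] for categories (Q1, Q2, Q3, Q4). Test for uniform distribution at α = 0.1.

Expected = 20 each. χ² = Σ(O-E)²/E = 84.1. df = 3, critical value = 6.251. Reject H₀.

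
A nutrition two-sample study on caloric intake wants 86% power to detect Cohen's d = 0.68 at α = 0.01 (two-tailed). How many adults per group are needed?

z_{α/2} = 2.576, z_β = Φ⁻¹(0.86) = 1.08. For medium effect (d = 0.68): n per group = 2(z_{α/2} + z_β)²/d² = 2(2.576 + 1.08)²/0.68² = 57.8 → 58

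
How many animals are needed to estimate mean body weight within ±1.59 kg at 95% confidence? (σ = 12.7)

n = (z*σ/E)² = (1.96×12.7/1.59)² = 245.1 → n = 246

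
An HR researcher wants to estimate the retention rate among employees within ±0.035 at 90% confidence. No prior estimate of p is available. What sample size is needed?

Conservative approach: use p = 0.5 (maximizes p(1-p) = 0.25). n = z²(0.25)/E² = 1.645²×0.25/0.035² = 552.2 → n = 553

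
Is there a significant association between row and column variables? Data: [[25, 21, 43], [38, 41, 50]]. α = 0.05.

χ² = 2.402. df = 2, critical = 5.991. Fail to reject H₀. No evidence of dependence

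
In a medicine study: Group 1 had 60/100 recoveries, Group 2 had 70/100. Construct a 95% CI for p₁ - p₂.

p̂₁ = 0.6, p̂₂ = 0.7. Difference = -0.1. CI = (-0.231, 0.031)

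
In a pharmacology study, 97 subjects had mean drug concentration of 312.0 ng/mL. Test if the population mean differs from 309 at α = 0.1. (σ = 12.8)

z = (x̄ - μ₀)/(σ/√n) = (312.0 - 309)/(12.8/√97) = 2.308. Critical value: ±1.645. Since |2.308| > 1.645, Reject H₀.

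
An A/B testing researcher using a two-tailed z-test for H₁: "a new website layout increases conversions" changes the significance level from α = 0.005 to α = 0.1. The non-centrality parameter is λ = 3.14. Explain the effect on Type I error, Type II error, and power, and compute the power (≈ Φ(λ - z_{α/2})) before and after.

Increasing α from 0.005 to 0.1:
• Type I error rate increases (α is the Type I rate by definition).
• Critical value moves from z_{α/2} = 2.807 to 1.645, so power = Φ(λ - z_{α/2}) goes from Φ(3.14 - 2.807) = 0.63 to Φ(3.14 - 1.645) = 0.933.
• Type II error rate β = 1 - power therefore decreases (0.37 → 0.067).
Appropriate when false negatives are costly — here, discarding a layout that would have improved conversions — lost revenue.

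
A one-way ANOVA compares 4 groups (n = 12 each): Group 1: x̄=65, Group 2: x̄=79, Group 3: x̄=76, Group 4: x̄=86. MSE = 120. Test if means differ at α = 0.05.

Grand mean = 76.5. SS_between = 2748.0, MS_between = 916.0. F = 7.633, F_crit ≈ 2.816. Reject H₀.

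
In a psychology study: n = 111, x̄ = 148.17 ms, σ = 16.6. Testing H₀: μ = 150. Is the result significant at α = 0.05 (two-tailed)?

z = (148.17 - 150)/(16.6/√111) = -1.161. Since |z| ≤ 1.96, not significant at α = 0.05.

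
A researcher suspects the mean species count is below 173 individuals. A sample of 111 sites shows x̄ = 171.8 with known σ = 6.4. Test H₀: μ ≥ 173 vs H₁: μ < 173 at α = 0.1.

z = -1.975. Critical value: -1.28. Reject H₀.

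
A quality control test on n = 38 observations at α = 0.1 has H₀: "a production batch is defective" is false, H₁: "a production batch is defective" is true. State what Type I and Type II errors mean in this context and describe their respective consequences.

Type I (false positive): concluding that a production batch is defective when it is not — scrapping a good batch — wasted material and cost for no reason. Type II (false negative): failing to conclude that a production batch is defective when it is — shipping a defective batch — faulty products reach customers. Which is costlier depends on domain priorities and is a judgement call rather than a statistical fact.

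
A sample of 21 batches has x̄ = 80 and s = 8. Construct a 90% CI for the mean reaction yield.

CI = x̄ ± t*(s/√n) = 80 ± 1.725(8/√21) = (76.99, 83.01)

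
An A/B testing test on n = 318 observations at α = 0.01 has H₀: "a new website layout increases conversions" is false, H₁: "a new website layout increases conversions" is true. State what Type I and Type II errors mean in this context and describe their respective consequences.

Type I (false positive): concluding that a new website layout increases conversions when it is not — rolling out a layout that doesn't actually help — wasted engineering effort. Type II (false negative): failing to conclude that a new website layout increases conversions when it is — discarding a layout that would have improved conversions — lost revenue. Which is costlier depends on domain priorities and is a judgement call rather than a statistical fact.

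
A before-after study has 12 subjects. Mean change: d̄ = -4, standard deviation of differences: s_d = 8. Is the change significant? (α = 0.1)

t = d̄/(s_d/√n) = -4/(8/√12) = -1.732. df = 11, critical t = ±1.796. Fail to reject H₀.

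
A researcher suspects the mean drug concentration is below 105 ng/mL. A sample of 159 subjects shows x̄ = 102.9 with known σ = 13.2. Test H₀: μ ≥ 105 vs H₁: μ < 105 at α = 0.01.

z = -2.006. Critical value: -2.33. Fail to reject H₀.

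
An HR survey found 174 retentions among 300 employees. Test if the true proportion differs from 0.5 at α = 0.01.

p̂ = 0.58, p₀ = 0.5. z = (p̂ - p₀)/√(p₀(1-p₀)/n) = 2.771. Critical: ±2.576. Reject H₀.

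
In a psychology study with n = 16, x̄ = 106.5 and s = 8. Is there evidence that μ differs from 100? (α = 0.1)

t = (x̄ - μ₀)/(s/√n) = (106.5 - 100)/(8/√16) = 3.25. df = 15, critical t = ±1.753. Reject H₀.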